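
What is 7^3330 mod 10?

9

Last digits of 7^n: 7, 9, 3, 1 (period 4).
3330 mod 4 = 2, so the last digit matches 7^2 = 9.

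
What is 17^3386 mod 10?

9

Powers of 7 mod 10 repeat with period 4: 7, 9, 3, 1.
3386 mod 4 = 2, so the last digit matches 7^2 = 9.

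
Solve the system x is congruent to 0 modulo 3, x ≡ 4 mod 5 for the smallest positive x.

x ≡ 0 (mod 3) gives x ∈ {0, 3, 6, 9}.
The first of these with x mod 5 = 4 is 9.

9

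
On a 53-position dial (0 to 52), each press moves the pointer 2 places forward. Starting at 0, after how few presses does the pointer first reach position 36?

18

2⁻¹ ≡ 27 (mod 53) because 2·27 = 54 = 1·53 + 1.
So x ≡ 27·36 = 972 ≡ 18 (mod 53).
Check: 2·18 = 36 = 0·53 + 36.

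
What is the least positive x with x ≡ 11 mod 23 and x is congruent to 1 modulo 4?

x ≡ 1 (mod 4) gives x ∈ {1, 5, 9, 13, 17, 21, 25, 29, …}.
The first of these with x mod 23 = 11 is 57.

57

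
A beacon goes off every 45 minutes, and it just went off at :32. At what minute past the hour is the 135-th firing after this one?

47

135·45 = 6075.
6075 mod 60 = 15 (since 101·60 = 6060).
(32 + 15) mod 60 = 47.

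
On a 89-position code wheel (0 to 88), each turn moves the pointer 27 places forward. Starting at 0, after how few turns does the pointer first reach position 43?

84

27⁻¹ ≡ 33 (mod 89) because 27·33 = 891 = 10·89 + 1.
So x ≡ 33·43 = 1419 ≡ 84 (mod 89).
Check: 27·84 = 2268 = 25·89 + 43.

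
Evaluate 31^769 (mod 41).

Successive squares of 31 mod 41: 31^1≡31, 31^2≡18, 31^4≡37, 31^8≡16, 31^16≡10, 31^32≡18, 31^64≡37, 31^128≡16, 31^256≡10, 31^512≡18.
Since 769 = 1 + 256 + 512 in binary, 31^769 ≡ 31·10·18 ≡ 4 (mod 41).

4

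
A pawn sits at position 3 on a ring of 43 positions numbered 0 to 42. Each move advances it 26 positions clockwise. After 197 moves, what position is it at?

197·26 = 5122.
5122 mod 43 = 5 (since 119·43 = 5117).
(3 + 5) mod 43 = 8.

8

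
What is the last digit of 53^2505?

3

Powers of 3 mod 10 repeat with period 4: 3, 9, 7, 1.
2505 leaves remainder 1 on division by 4, so 53^2505 ends in 3.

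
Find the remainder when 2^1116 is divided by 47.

Successive squares of 2 mod 47: 2^1≡2, 2^2≡4, 2^4≡16, 2^8≡21, 2^16≡18, 2^32≡42, 2^64≡25, 2^128≡14, 2^256≡8, 2^512≡17, 2^1024≡7.
Since 1116 = 4 + 8 + 16 + 64 + 1024 in binary, 2^1116 ≡ 16·21·18·25·7 ≡ 7 (mod 47).

7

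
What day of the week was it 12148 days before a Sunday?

Thursday

12148 mod 7 = 3 (since 1735·7 = 12145).
Sunday − 3 days → Thursday.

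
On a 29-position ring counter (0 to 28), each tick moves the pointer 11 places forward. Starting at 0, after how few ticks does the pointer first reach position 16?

11⁻¹ ≡ 8 (mod 29) because 11·8 = 88 = 3·29 + 1.
Multiplying both sides by 8: x ≡ 8·16 = 128 ≡ 12 (mod 29).

12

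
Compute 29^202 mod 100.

Successive squares of 29 mod 100: 29^1≡29, 29^2≡41, 29^4≡81, 29^8≡61, 29^16≡21, 29^32≡41, 29^64≡81, 29^128≡61.
Since 202 = 2 + 8 + 64 + 128 in binary, 29^202 ≡ 41·61·81·61 ≡ 41 (mod 100).

41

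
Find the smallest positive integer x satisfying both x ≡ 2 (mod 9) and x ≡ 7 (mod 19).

83

Since 19·1 ≡ 1 (mod 9), take x = 7 + 19·((2−7)·1 mod 9) = 7 + 19·4 = 83.
Check: 83 mod 9 = 2, 83 mod 19 = 7.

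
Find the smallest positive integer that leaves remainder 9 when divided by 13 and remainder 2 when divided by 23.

48

x ≡ 9 (mod 13) gives x ∈ {9, 22, 35, 48}.
The first of these with x mod 23 = 2 is 48.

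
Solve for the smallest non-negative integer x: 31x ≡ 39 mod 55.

19

31⁻¹ ≡ 16 (mod 55) because 31·16 = 496 = 9·55 + 1.
Multiplying both sides by 16: x ≡ 16·39 = 624 ≡ 19 (mod 55).
Check: 31·19 = 589 = 10·55 + 39.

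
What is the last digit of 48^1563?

Last digits of 8^n: 8, 4, 2, 6 (period 4).
1563 mod 4 = 3, so the last digit matches 8^3 = 2.

2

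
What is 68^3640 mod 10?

Last digits of 8^n: 8, 4, 2, 6 (period 4).
3640 leaves remainder 0 on division by 4, so 68^3640 ends in 6.

6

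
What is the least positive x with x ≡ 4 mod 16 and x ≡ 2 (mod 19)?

x ≡ 4 (mod 16) gives x ∈ {4, 20, 36, 52, 68, 84, 100, 116}.
The first of these with x mod 19 = 2 is 116.

116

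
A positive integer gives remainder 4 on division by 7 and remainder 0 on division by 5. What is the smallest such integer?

25

Since 5·3 ≡ 1 (mod 7), take x = 0 + 5·((4−0)·3 mod 7) = 0 + 5·5 = 25.
Check: 25 mod 7 = 4, 25 mod 5 = 0.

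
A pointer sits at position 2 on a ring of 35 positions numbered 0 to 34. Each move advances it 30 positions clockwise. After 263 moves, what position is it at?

17

263·30 = 7890.
7890 mod 35 = 15 (since 225·35 = 7875).
(2 + 15) mod 35 = 17.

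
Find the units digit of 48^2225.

Powers of 8 mod 10 repeat with period 4: 8, 4, 2, 6.
2225 mod 4 = 1, so the last digit matches 8^1 = 8.

8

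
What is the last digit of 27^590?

9

Powers of 7 mod 10 repeat with period 4: 7, 9, 3, 1.
590 leaves remainder 2 on division by 4, so 27^590 ends in 9.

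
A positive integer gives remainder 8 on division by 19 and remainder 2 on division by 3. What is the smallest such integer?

8

Since 3·13 ≡ 1 (mod 19), take x = 2 + 3·((8−2)·13 mod 19) = 2 + 3·2 = 8.
Check: 8 mod 19 = 8, 8 mod 3 = 2.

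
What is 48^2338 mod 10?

4

Last digits of 8^n: 8, 4, 2, 6 (period 4).
2338 leaves remainder 2 on division by 4, so 48^2338 ends in 4.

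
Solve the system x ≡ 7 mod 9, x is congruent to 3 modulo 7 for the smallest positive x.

52

x ≡ 3 (mod 7) gives x ∈ {3, 10, 17, 24, 31, 38, 45, 52}.
The first of these with x mod 9 = 7 is 52.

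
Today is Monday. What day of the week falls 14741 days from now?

Sunday

Dividing 14741 by 7 gives quotient 2105 and remainder 6.
Monday + 6 days → Sunday.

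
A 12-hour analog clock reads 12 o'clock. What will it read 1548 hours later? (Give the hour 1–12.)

12

Dividing 1548 by 12 gives quotient 129 and remainder 0.
12 + 0 → 12 on a 12-hour dial.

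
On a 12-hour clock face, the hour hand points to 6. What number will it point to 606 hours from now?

12

Dividing 606 by 12 gives quotient 50 and remainder 6.
6 + 6 → 12 on a 12-hour dial.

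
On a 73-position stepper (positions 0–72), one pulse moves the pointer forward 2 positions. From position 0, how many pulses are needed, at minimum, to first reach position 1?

73 = 36·2 + 1
2 = 2·1 + 0
Back-substituting gives 2·37 ≡ 1 (mod 73).

37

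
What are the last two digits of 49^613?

49

By repeated squaring mod 100: 49^1≡49, 49^2≡1, 49^4≡1, 49^8≡1, 49^16≡1, 49^32≡1, 49^64≡1, 49^128≡1, 49^256≡1, 49^512≡1.
Since 613 = 1 + 4 + 32 + 64 + 512 in binary, 49^613 ≡ 49·1·1·1·1 ≡ 49 (mod 100).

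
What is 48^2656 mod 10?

The units digit of 48^n cycles with period 4: 8, 4, 2, 6, …
2656 mod 4 = 0, so the last digit matches 8^4 = 6.

6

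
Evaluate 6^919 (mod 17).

14

Square-and-reduce mod 17: 6^1≡6, 6^2≡2, 6^4≡4, 6^8≡16, 6^16≡1, 6^32≡1, 6^64≡1, 6^128≡1, 6^256≡1, 6^512≡1.
919 = 1 + 2 + 4 + 16 + 128 + 256 + 512, so 6^919 ≡ 6·2·4·1·1·1·1 ≡ 14 (mod 17).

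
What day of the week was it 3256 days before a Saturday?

Friday

3256 mod 7 = 1 (since 465·7 = 3255).
Saturday − 1 day → Friday.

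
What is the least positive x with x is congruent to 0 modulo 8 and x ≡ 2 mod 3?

8

Since 3·3 ≡ 1 (mod 8), take x = 2 + 3·((0−2)·3 mod 8) = 2 + 3·2 = 8.
Check: 8 mod 8 = 0, 8 mod 3 = 2.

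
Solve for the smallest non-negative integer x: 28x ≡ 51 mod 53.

34

28⁻¹ ≡ 36 (mod 53) because 28·36 = 1008 = 19·53 + 1.
So x ≡ 36·51 = 1836 ≡ 34 (mod 53).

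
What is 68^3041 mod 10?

Last digits of 8^n: 8, 4, 2, 6 (period 4).
3041 leaves remainder 1 on division by 4, so 68^3041 ends in 8.

8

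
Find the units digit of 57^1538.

The units digit of 57^n cycles with period 4: 7, 9, 3, 1, …
1538 leaves remainder 2 on division by 4, so 57^1538 ends in 9.

9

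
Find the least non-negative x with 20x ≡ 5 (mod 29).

22

20⁻¹ ≡ 16 (mod 29) because 20·16 = 320 = 11·29 + 1.
Multiplying both sides by 16: x ≡ 16·5 = 80 ≡ 22 (mod 29).
Check: 20·22 = 440 = 15·29 + 5.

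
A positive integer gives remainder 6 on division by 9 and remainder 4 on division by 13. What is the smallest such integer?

x ≡ 6 (mod 9) gives x ∈ {6, 15, 24, 33, 42, 51, 60, 69}.
The first of these with x mod 13 = 4 is 69.

69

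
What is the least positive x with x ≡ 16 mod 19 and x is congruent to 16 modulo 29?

16

x ≡ 16 (mod 19) gives x ∈ {16}.
The first of these with x mod 29 = 16 is 16.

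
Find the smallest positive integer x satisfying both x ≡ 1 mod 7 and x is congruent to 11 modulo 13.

Since 13·6 ≡ 1 (mod 7), take x = 11 + 13·((1−11)·6 mod 7) = 11 + 13·3 = 50.
Check: 50 mod 7 = 1, 50 mod 13 = 11.

50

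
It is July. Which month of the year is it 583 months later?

February

Dividing 583 by 12 gives quotient 48 and remainder 7.
July + 7 months → February.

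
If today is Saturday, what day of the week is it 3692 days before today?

Wednesday

3692 − 527·7 = 3, so 3692 ≡ 3 (mod 7).
Saturday − 3 days → Wednesday.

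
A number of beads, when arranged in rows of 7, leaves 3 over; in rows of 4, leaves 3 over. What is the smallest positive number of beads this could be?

x ≡ 3 (mod 4) gives x ∈ {3}.
The first of these with x mod 7 = 3 is 3.

3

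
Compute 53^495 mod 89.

55

Successive squares of 53 mod 89: 53^1≡53, 53^2≡50, 53^4≡8, 53^8≡64, 53^16≡2, 53^32≡4, 53^64≡16, 53^128≡78, 53^256≡32.
Since 495 = 1 + 2 + 4 + 8 + 32 + 64 + 128 + 256 in binary, 53^495 ≡ 53·50·8·64·4·16·78·32 ≡ 55 (mod 89).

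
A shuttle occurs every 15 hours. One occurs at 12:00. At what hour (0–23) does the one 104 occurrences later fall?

104·15 = 1560.
1560 − 65·24 = 0, so 1560 ≡ 0 (mod 24).
(12 + 0) mod 24 = 12.

12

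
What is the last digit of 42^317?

Powers of 2 mod 10 repeat with period 4: 2, 4, 8, 6.
317 mod 4 = 1, so the last digit matches 2^1 = 2.

2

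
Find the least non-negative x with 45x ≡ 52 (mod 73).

19

45⁻¹ ≡ 13 (mod 73) because 45·13 = 585 = 8·73 + 1.
So x ≡ 13·52 = 676 ≡ 19 (mod 73).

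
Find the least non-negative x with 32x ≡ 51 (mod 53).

43

The inverse of 32 mod 53 is 5 (since 32·5 = 160 ≡ 1).
Multiplying both sides by 5: x ≡ 5·51 = 255 ≡ 43 (mod 53).
Check: 32·43 = 1376 = 25·53 + 51.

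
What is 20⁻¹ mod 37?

13

20·13 = 260 = 7·37 + 1, so 20⁻¹ ≡ 13 (mod 37).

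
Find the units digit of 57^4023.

3

The units digit of 57^n cycles with period 4: 7, 9, 3, 1, …
4023 leaves remainder 3 on division by 4, so 57^4023 ends in 3.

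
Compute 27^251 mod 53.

Square-and-reduce mod 53: 27^1≡27, 27^2≡40, 27^4≡10, 27^8≡47, 27^16≡36, 27^32≡24, 27^64≡46, 27^128≡49.
251 = 1 + 2 + 8 + 16 + 32 + 64 + 128, so 27^251 ≡ 27·40·47·36·24·46·49 ≡ 35 (mod 53).

35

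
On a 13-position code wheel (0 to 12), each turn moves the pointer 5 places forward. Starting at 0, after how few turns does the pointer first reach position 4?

6

The inverse of 5 mod 13 is 8 (since 5·8 = 40 ≡ 1).
Multiplying both sides by 8: x ≡ 8·4 = 32 ≡ 6 (mod 13).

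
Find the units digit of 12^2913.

The units digit of 12^n cycles with period 4: 2, 4, 8, 6, …
2913 mod 4 = 1, so the last digit matches 2^1 = 2.

2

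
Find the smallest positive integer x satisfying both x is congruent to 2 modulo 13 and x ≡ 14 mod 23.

106

Since 23·4 ≡ 1 (mod 13), take x = 14 + 23·((2−14)·4 mod 13) = 14 + 23·4 = 106.
Check: 106 mod 13 = 2, 106 mod 23 = 14.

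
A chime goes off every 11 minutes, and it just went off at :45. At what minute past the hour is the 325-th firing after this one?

20

325·11 = 3575.
3575 mod 60 = 35 (since 59·60 = 3540).
(45 + 35) mod 60 = 20.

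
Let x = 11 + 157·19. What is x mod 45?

24

157·19 = 2983.
2983 − 66·45 = 13, so 2983 ≡ 13 (mod 45).
(11 + 13) mod 45 = 24.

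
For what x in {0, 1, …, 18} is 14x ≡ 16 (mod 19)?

12

14⁻¹ ≡ 15 (mod 19) because 14·15 = 210 = 11·19 + 1.
So x ≡ 15·16 = 240 ≡ 12 (mod 19).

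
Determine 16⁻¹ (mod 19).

19 = 1·16 + 3
16 = 5·3 + 1
3 = 3·1 + 0
Back-substituting gives 16·6 ≡ 1 (mod 19).

6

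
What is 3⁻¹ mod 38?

13

38 = 12·3 + 2
3 = 1·2 + 1
2 = 2·1 + 0
Back-substituting gives 3·13 ≡ 1 (mod 38).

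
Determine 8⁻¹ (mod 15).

15 = 1·8 + 7
8 = 1·7 + 1
7 = 7·1 + 0
Back-substituting gives 8·2 ≡ 1 (mod 15).

2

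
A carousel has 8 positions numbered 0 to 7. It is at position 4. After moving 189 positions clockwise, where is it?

189 − 23·8 = 5, so 189 ≡ 5 (mod 8).
(4 + 5) mod 8 = 1.

1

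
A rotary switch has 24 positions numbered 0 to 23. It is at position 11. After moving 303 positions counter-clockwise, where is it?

303 mod 24 = 15 (since 12·24 = 288).
(11 − 15) mod 24 = 20.

20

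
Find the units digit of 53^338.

9

Powers of 3 mod 10 repeat with period 4: 3, 9, 7, 1.
338 mod 4 = 2, so the last digit matches 3^2 = 9.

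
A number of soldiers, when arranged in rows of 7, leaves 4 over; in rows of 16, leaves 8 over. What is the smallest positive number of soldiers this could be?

88

x ≡ 4 (mod 7) gives x ∈ {4, 11, 18, 25, 32, 39, 46, 53, …}.
The first of these with x mod 16 = 8 is 88.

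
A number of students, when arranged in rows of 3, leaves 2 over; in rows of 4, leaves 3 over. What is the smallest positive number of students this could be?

11

Since 4·1 ≡ 1 (mod 3), take x = 3 + 4·((2−3)·1 mod 3) = 3 + 4·2 = 11.
Check: 11 mod 3 = 2, 11 mod 4 = 3.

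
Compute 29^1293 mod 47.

Square-and-reduce mod 47: 29^1≡29, 29^2≡42, 29^4≡25, 29^8≡14, 29^16≡8, 29^32≡17, 29^64≡7, 29^128≡2, 29^256≡4, 29^512≡16, 29^1024≡21.
Since 1293 = 1 + 4 + 8 + 256 + 1024 in binary, 29^1293 ≡ 29·25·14·4·21 ≡ 20 (mod 47).

20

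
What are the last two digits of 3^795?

07

Successive squares of 3 mod 100: 3^1≡3, 3^2≡9, 3^4≡81, 3^8≡61, 3^16≡21, 3^32≡41, 3^64≡81, 3^128≡61, 3^256≡21, 3^512≡41.
Since 795 = 1 + 2 + 8 + 16 + 256 + 512 in binary, 3^795 ≡ 3·9·61·21·21·41 ≡ 7 (mod 100).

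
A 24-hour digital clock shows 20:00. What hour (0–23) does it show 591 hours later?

591 − 24·24 = 15, so 591 ≡ 15 (mod 24).
(20 + 15) mod 24 = 11.

11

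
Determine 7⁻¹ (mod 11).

8

7·8 = 56 = 5·11 + 1, so 7⁻¹ ≡ 8 (mod 11).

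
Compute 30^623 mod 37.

Successive squares of 30 mod 37: 30^1≡30, 30^2≡12, 30^4≡33, 30^8≡16, 30^16≡34, 30^32≡9, 30^64≡7, 30^128≡12, 30^256≡33, 30^512≡16.
Since 623 = 1 + 2 + 4 + 8 + 32 + 64 + 512 in binary, 30^623 ≡ 30·12·33·16·9·7·16 ≡ 25 (mod 37).

25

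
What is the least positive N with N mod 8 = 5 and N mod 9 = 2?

29

x ≡ 5 (mod 8) gives x ∈ {5, 13, 21, 29}.
The first of these with x mod 9 = 2 is 29.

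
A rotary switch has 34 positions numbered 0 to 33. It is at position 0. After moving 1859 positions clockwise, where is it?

Dividing 1859 by 34 gives quotient 54 and remainder 23.
(0 + 23) mod 34 = 23.

23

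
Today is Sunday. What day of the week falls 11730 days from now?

Friday

11730 = 1675·7 + 5, so 11730 mod 7 = 5.
Sunday + 5 days → Friday.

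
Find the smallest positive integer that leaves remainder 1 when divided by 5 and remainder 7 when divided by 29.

36

x ≡ 1 (mod 5) gives x ∈ {1, 6, 11, 16, 21, 26, 31, 36}.
The first of these with x mod 29 = 7 is 36.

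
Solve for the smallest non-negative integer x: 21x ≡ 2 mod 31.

21⁻¹ ≡ 3 (mod 31) because 21·3 = 63 = 2·31 + 1.
Multiplying both sides by 3: x ≡ 3·2 = 6 ≡ 6 (mod 31).

6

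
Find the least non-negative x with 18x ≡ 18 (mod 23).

18⁻¹ ≡ 9 (mod 23) because 18·9 = 162 = 7·23 + 1.
So x ≡ 9·18 = 162 ≡ 1 (mod 23).
Check: 18·1 = 18 = 0·23 + 18.

1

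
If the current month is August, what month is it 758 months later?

October

758 − 63·12 = 2, so 758 ≡ 2 (mod 12).
August + 2 months → October.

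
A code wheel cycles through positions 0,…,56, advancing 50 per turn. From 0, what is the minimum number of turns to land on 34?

44

50⁻¹ ≡ 8 (mod 57) because 50·8 = 400 = 7·57 + 1.
Multiplying both sides by 8: x ≡ 8·34 = 272 ≡ 44 (mod 57).
Check: 50·44 = 2200 = 38·57 + 34.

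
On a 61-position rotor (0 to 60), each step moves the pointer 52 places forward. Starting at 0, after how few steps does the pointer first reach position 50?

The inverse of 52 mod 61 is 27 (since 52·27 = 1404 ≡ 1).
Multiplying both sides by 27: x ≡ 27·50 = 1350 ≡ 8 (mod 61).

8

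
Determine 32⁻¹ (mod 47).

25

47 = 1·32 + 15
32 = 2·15 + 2
15 = 7·2 + 1
2 = 2·1 + 0
Back-substituting gives 32·25 ≡ 1 (mod 47).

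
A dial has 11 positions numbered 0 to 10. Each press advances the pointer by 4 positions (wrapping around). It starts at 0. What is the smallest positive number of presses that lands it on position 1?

The inverse of 4 mod 11 is 3 (since 4·3 = 12 ≡ 1).
So x ≡ 3·1 = 3 ≡ 3 (mod 11).
Check: 4·3 = 12 = 1·11 + 1.

3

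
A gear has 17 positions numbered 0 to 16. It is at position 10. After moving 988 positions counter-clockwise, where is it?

988 − 58·17 = 2, so 988 ≡ 2 (mod 17).
(10 − 2) mod 17 = 8.

8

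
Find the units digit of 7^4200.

1

The units digit of 7^n cycles with period 4: 7, 9, 3, 1, …
4200 mod 4 = 0, so the last digit matches 7^4 = 1.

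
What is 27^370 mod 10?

Last digits of 7^n: 7, 9, 3, 1 (period 4).
370 mod 4 = 2, so the last digit matches 7^2 = 9.

9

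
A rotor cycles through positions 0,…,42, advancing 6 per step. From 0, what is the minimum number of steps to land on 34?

The inverse of 6 mod 43 is 36 (since 6·36 = 216 ≡ 1).
Multiplying both sides by 36: x ≡ 36·34 = 1224 ≡ 20 (mod 43).
Check: 6·20 = 120 = 2·43 + 34.

20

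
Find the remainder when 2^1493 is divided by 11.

8

Square-and-reduce mod 11: 2^1≡2, 2^2≡4, 2^4≡5, 2^8≡3, 2^16≡9, 2^32≡4, 2^64≡5, 2^128≡3, 2^256≡9, 2^512≡4, 2^1024≡5.
1493 = 1 + 4 + 16 + 64 + 128 + 256 + 1024, so 2^1493 ≡ 2·5·9·5·3·9·5 ≡ 8 (mod 11).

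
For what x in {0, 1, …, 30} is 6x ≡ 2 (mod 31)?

21

6⁻¹ ≡ 26 (mod 31) because 6·26 = 156 = 5·31 + 1.
Multiplying both sides by 26: x ≡ 26·2 = 52 ≡ 21 (mod 31).
Check: 6·21 = 126 = 4·31 + 2.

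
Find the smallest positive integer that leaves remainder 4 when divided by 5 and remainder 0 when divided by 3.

9

Since 3·2 ≡ 1 (mod 5), take x = 0 + 3·((4−0)·2 mod 5) = 0 + 3·3 = 9.
Check: 9 mod 5 = 4, 9 mod 3 = 0.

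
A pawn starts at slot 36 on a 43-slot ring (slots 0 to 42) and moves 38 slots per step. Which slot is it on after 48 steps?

11

48·38 = 1824.
Dividing 1824 by 43 gives quotient 42 and remainder 18.
(36 + 18) mod 43 = 11.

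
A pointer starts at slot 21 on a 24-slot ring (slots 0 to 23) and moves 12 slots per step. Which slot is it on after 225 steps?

225·12 = 2700.
2700 = 112·24 + 12, so 2700 mod 24 = 12.
(21 + 12) mod 24 = 9.

9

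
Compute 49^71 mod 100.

Successive squares of 49 mod 100: 49^1≡49, 49^2≡1, 49^4≡1, 49^8≡1, 49^16≡1, 49^32≡1, 49^64≡1.
Since 71 = 1 + 2 + 4 + 64 in binary, 49^71 ≡ 49·1·1·1 ≡ 49 (mod 100).

49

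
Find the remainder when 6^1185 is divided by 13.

5

Successive squares of 6 mod 13: 6^1≡6, 6^2≡10, 6^4≡9, 6^8≡3, 6^16≡9, 6^32≡3, 6^64≡9, 6^128≡3, 6^256≡9, 6^512≡3, 6^1024≡9.
1185 = 1 + 32 + 128 + 1024, so 6^1185 ≡ 6·3·3·9 ≡ 5 (mod 13).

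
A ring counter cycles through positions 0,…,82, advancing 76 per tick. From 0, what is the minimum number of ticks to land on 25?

The inverse of 76 mod 83 is 71 (since 76·71 = 5396 ≡ 1).
So x ≡ 71·25 = 1775 ≡ 32 (mod 83).
Check: 76·32 = 2432 = 29·83 + 25.

32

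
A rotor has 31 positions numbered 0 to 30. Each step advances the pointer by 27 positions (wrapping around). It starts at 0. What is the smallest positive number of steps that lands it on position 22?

10

27⁻¹ ≡ 23 (mod 31) because 27·23 = 621 = 20·31 + 1.
Multiplying both sides by 23: x ≡ 23·22 = 506 ≡ 10 (mod 31).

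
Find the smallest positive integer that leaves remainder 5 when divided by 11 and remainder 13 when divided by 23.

x ≡ 5 (mod 11) gives x ∈ {5, 16, 27, 38, 49, 60, 71, 82}.
The first of these with x mod 23 = 13 is 82.

82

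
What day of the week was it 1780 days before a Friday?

1780 − 254·7 = 2, so 1780 ≡ 2 (mod 7).
Friday − 2 days → Wednesday.

Wednesday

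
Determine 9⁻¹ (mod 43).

43 = 4·9 + 7
9 = 1·7 + 2
7 = 3·2 + 1
2 = 2·1 + 0
Back-substituting gives 9·24 ≡ 1 (mod 43).

24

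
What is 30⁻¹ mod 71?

71 = 2·30 + 11
30 = 2·11 + 8
11 = 1·8 + 3
8 = 2·3 + 2
3 = 1·2 + 1
2 = 2·1 + 0
Back-substituting gives 30·45 ≡ 1 (mod 71).

45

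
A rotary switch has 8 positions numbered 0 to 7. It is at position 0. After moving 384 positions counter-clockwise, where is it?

Dividing 384 by 8 gives quotient 48 and remainder 0.
(0 − 0) mod 8 = 0.

0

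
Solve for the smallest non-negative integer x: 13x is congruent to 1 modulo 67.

13⁻¹ ≡ 31 (mod 67) because 13·31 = 403 = 6·67 + 1.
Multiplying both sides by 31: x ≡ 31·1 = 31 ≡ 31 (mod 67).

31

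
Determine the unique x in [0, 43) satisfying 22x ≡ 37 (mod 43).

31

The inverse of 22 mod 43 is 2 (since 22·2 = 44 ≡ 1).
Multiplying both sides by 2: x ≡ 2·37 = 74 ≡ 31 (mod 43).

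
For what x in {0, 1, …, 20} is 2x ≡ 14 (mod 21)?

7

2⁻¹ ≡ 11 (mod 21) because 2·11 = 22 = 1·21 + 1.
So x ≡ 11·14 = 154 ≡ 7 (mod 21).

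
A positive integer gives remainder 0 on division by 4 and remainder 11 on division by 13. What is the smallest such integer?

24

Since 13·1 ≡ 1 (mod 4), take x = 11 + 13·((0−11)·1 mod 4) = 11 + 13·1 = 24.
Check: 24 mod 4 = 0, 24 mod 13 = 11.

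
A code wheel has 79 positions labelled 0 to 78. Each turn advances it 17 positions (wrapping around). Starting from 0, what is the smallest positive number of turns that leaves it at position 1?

14

17·14 = 238 = 3·79 + 1, so 17⁻¹ ≡ 14 (mod 79).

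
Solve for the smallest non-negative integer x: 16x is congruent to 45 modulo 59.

36

16⁻¹ ≡ 48 (mod 59) because 16·48 = 768 = 13·59 + 1.
Multiplying both sides by 48: x ≡ 48·45 = 2160 ≡ 36 (mod 59).
Check: 16·36 = 576 = 9·59 + 45.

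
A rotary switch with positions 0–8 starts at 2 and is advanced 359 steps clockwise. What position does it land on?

1

359 = 39·9 + 8, so 359 mod 9 = 8.
(2 + 8) mod 9 = 1.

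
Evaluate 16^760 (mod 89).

16

Successive squares of 16 mod 89: 16^1≡16, 16^2≡78, 16^4≡32, 16^8≡45, 16^16≡67, 16^32≡39, 16^64≡8, 16^128≡64, 16^256≡2, 16^512≡4.
760 = 8 + 16 + 32 + 64 + 128 + 512, so 16^760 ≡ 45·67·39·8·64·4 ≡ 16 (mod 89).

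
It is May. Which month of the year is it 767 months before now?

June

Dividing 767 by 12 gives quotient 63 and remainder 11.
May − 11 months → June.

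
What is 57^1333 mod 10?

The units digit of 57^n cycles with period 4: 7, 9, 3, 1, …
1333 leaves remainder 1 on division by 4, so 57^1333 ends in 7.

7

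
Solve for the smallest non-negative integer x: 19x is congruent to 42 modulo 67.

The inverse of 19 mod 67 is 60 (since 19·60 = 1140 ≡ 1).
So x ≡ 60·42 = 2520 ≡ 41 (mod 67).
Check: 19·41 = 779 = 11·67 + 42.

41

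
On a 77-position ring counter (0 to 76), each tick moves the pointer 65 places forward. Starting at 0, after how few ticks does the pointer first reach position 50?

65⁻¹ ≡ 32 (mod 77) because 65·32 = 2080 = 27·77 + 1.
So x ≡ 32·50 = 1600 ≡ 60 (mod 77).
Check: 65·60 = 3900 = 50·77 + 50.

60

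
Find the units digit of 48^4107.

2

The units digit of 48^n cycles with period 4: 8, 4, 2, 6, …
4107 mod 4 = 3, so the last digit matches 8^3 = 2.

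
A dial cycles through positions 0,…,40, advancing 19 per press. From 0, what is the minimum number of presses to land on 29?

The inverse of 19 mod 41 is 13 (since 19·13 = 247 ≡ 1).
So x ≡ 13·29 = 377 ≡ 8 (mod 41).

8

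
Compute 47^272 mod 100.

Square-and-reduce mod 100: 47^1≡47, 47^2≡9, 47^4≡81, 47^8≡61, 47^16≡21, 47^32≡41, 47^64≡81, 47^128≡61, 47^256≡21.
272 = 16 + 256, so 47^272 ≡ 21·21 ≡ 41 (mod 100).

41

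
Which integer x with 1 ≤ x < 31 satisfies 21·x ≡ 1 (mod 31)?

3

21·3 = 63 = 2·31 + 1, so 21⁻¹ ≡ 3 (mod 31).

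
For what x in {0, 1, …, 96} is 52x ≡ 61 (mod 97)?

59

The inverse of 52 mod 97 is 28 (since 52·28 = 1456 ≡ 1).
So x ≡ 28·61 = 1708 ≡ 59 (mod 97).
Check: 52·59 = 3068 = 31·97 + 61.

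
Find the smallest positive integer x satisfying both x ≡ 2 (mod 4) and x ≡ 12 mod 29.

70

x ≡ 2 (mod 4) gives x ∈ {2, 6, 10, 14, 18, 22, 26, 30, …}.
The first of these with x mod 29 = 12 is 70.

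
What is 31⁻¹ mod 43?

31·25 = 775 = 18·43 + 1, so 31⁻¹ ≡ 25 (mod 43).

25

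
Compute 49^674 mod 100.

1

By repeated squaring mod 100: 49^1≡49, 49^2≡1, 49^4≡1, 49^8≡1, 49^16≡1, 49^32≡1, 49^64≡1, 49^128≡1, 49^256≡1, 49^512≡1.
674 = 2 + 32 + 128 + 512, so 49^674 ≡ 1·1·1·1 ≡ 1 (mod 100).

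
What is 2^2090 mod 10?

The units digit of 2^n cycles with period 4: 2, 4, 8, 6, …
2090 leaves remainder 2 on division by 4, so 2^2090 ends in 4.

4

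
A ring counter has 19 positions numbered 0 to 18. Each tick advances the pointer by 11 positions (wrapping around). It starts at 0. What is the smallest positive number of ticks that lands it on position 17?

5

11⁻¹ ≡ 7 (mod 19) because 11·7 = 77 = 4·19 + 1.
So x ≡ 7·17 = 119 ≡ 5 (mod 19).
Check: 11·5 = 55 = 2·19 + 17.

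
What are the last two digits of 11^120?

Square-and-reduce mod 100: 11^1≡11, 11^2≡21, 11^4≡41, 11^8≡81, 11^16≡61, 11^32≡21, 11^64≡41.
Since 120 = 8 + 16 + 32 + 64 in binary, 11^120 ≡ 81·61·21·41 ≡ 1 (mod 100).

01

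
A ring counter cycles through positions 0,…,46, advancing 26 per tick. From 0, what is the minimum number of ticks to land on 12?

33

26⁻¹ ≡ 38 (mod 47) because 26·38 = 988 = 21·47 + 1.
Multiplying both sides by 38: x ≡ 38·12 = 456 ≡ 33 (mod 47).
Check: 26·33 = 858 = 18·47 + 12.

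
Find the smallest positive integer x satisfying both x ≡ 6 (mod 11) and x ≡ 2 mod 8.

50

x ≡ 2 (mod 8) gives x ∈ {2, 10, 18, 26, 34, 42, 50}.
The first of these with x mod 11 = 6 is 50.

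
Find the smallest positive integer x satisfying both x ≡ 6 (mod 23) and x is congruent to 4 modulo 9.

121

x ≡ 4 (mod 9) gives x ∈ {4, 13, 22, 31, 40, 49, 58, 67, …}.
The first of these with x mod 23 = 6 is 121.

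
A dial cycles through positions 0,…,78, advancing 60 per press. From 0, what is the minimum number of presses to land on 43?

31

The inverse of 60 mod 79 is 54 (since 60·54 = 3240 ≡ 1).
So x ≡ 54·43 = 2322 ≡ 31 (mod 79).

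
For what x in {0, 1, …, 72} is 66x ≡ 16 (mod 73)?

29

The inverse of 66 mod 73 is 52 (since 66·52 = 3432 ≡ 1).
Multiplying both sides by 52: x ≡ 52·16 = 832 ≡ 29 (mod 73).
Check: 66·29 = 1914 = 26·73 + 16.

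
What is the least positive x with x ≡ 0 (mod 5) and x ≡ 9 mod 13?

35

Since 13·2 ≡ 1 (mod 5), take x = 9 + 13·((0−9)·2 mod 5) = 9 + 13·2 = 35.
Check: 35 mod 5 = 0, 35 mod 13 = 9.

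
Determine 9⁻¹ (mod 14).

9·11 = 99 = 7·14 + 1, so 9⁻¹ ≡ 11 (mod 14).

11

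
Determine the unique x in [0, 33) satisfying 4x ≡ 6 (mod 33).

18

4⁻¹ ≡ 25 (mod 33) because 4·25 = 100 = 3·33 + 1.
Multiplying both sides by 25: x ≡ 25·6 = 150 ≡ 18 (mod 33).
Check: 4·18 = 72 = 2·33 + 6.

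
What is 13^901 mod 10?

The units digit of 13^n cycles with period 4: 3, 9, 7, 1, …
901 leaves remainder 1 on division by 4, so 13^901 ends in 3.

3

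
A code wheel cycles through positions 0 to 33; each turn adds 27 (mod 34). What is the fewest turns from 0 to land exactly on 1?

29

34 = 1·27 + 7
27 = 3·7 + 6
7 = 1·6 + 1
6 = 6·1 + 0
Back-substituting gives 27·29 ≡ 1 (mod 34).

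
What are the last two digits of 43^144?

01

Successive squares of 43 mod 100: 43^1≡43, 43^2≡49, 43^4≡1, 43^8≡1, 43^16≡1, 43^32≡1, 43^64≡1, 43^128≡1.
144 = 16 + 128, so 43^144 ≡ 1·1 ≡ 1 (mod 100).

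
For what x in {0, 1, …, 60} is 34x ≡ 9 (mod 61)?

34⁻¹ ≡ 9 (mod 61) because 34·9 = 306 = 5·61 + 1.
So x ≡ 9·9 = 81 ≡ 20 (mod 61).
Check: 34·20 = 680 = 11·61 + 9.

20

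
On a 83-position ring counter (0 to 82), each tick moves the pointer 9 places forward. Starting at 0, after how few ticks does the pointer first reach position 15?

57

9⁻¹ ≡ 37 (mod 83) because 9·37 = 333 = 4·83 + 1.
Multiplying both sides by 37: x ≡ 37·15 = 555 ≡ 57 (mod 83).
Check: 9·57 = 513 = 6·83 + 15.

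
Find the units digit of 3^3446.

Powers of 3 mod 10 repeat with period 4: 3, 9, 7, 1.
3446 mod 4 = 2, so the last digit matches 3^2 = 9.

9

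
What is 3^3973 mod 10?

The units digit of 3^n cycles with period 4: 3, 9, 7, 1, …
3973 leaves remainder 1 on division by 4, so 3^3973 ends in 3.

3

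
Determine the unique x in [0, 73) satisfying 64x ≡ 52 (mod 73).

51

The inverse of 64 mod 73 is 8 (since 64·8 = 512 ≡ 1).
Multiplying both sides by 8: x ≡ 8·52 = 416 ≡ 51 (mod 73).
Check: 64·51 = 3264 = 44·73 + 52.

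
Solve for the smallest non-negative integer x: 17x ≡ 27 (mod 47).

32

The inverse of 17 mod 47 is 36 (since 17·36 = 612 ≡ 1).
So x ≡ 36·27 = 972 ≡ 32 (mod 47).
Check: 17·32 = 544 = 11·47 + 27.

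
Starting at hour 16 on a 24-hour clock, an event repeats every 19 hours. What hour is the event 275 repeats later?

9

275·19 = 5225.
5225 mod 24 = 17 (since 217·24 = 5208).
(16 + 17) mod 24 = 9.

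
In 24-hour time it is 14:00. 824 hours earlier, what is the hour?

824 − 34·24 = 8, so 824 ≡ 8 (mod 24).
(14 − 8) mod 24 = 6.

6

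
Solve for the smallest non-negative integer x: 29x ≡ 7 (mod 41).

37

29⁻¹ ≡ 17 (mod 41) because 29·17 = 493 = 12·41 + 1.
Multiplying both sides by 17: x ≡ 17·7 = 119 ≡ 37 (mod 41).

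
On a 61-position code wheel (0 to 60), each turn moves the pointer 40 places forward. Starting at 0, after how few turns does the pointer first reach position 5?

The inverse of 40 mod 61 is 29 (since 40·29 = 1160 ≡ 1).
So x ≡ 29·5 = 145 ≡ 23 (mod 61).

23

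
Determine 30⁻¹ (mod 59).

2

59 = 1·30 + 29
30 = 1·29 + 1
29 = 29·1 + 0
Back-substituting gives 30·2 ≡ 1 (mod 59).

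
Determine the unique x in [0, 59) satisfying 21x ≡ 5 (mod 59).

21⁻¹ ≡ 45 (mod 59) because 21·45 = 945 = 16·59 + 1.
Multiplying both sides by 45: x ≡ 45·5 = 225 ≡ 48 (mod 59).

48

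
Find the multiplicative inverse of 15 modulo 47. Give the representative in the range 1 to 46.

22

47 = 3·15 + 2
15 = 7·2 + 1
2 = 2·1 + 0
Back-substituting gives 15·22 ≡ 1 (mod 47).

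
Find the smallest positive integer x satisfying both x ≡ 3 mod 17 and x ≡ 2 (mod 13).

54

x ≡ 2 (mod 13) gives x ∈ {2, 15, 28, 41, 54}.
The first of these with x mod 17 = 3 is 54.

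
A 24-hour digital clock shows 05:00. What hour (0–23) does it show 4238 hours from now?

19

Dividing 4238 by 24 gives quotient 176 and remainder 14.
(5 + 14) mod 24 = 19.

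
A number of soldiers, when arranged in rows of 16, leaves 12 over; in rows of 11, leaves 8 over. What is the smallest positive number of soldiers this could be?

140

x ≡ 8 (mod 11) gives x ∈ {8, 19, 30, 41, 52, 63, 74, 85, …}.
The first of these with x mod 16 = 12 is 140.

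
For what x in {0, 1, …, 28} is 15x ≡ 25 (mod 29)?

21

15⁻¹ ≡ 2 (mod 29) because 15·2 = 30 = 1·29 + 1.
Multiplying both sides by 2: x ≡ 2·25 = 50 ≡ 21 (mod 29).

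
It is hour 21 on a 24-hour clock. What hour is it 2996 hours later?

17

2996 = 124·24 + 20, so 2996 mod 24 = 20.
(21 + 20) mod 24 = 17.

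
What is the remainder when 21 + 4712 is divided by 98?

29

4712 − 48·98 = 8, so 4712 ≡ 8 (mod 98).
(21 + 8) mod 98 = 29.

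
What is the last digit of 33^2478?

Last digits of 3^n: 3, 9, 7, 1 (period 4).
2478 mod 4 = 2, so the last digit matches 3^2 = 9.

9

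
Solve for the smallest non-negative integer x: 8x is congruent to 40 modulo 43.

8⁻¹ ≡ 27 (mod 43) because 8·27 = 216 = 5·43 + 1.
Multiplying both sides by 27: x ≡ 27·40 = 1080 ≡ 5 (mod 43).
Check: 8·5 = 40 = 0·43 + 40.

5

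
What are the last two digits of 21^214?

81

By repeated squaring mod 100: 21^1≡21, 21^2≡41, 21^4≡81, 21^8≡61, 21^16≡21, 21^32≡41, 21^64≡81, 21^128≡61.
Since 214 = 2 + 4 + 16 + 64 + 128 in binary, 21^214 ≡ 41·81·21·81·61 ≡ 81 (mod 100).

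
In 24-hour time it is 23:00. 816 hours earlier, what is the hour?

23

816 = 34·24 + 0, so 816 mod 24 = 0.
(23 − 0) mod 24 = 23.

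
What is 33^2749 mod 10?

3

The units digit of 33^n cycles with period 4: 3, 9, 7, 1, …
2749 mod 4 = 1, so the last digit matches 3^1 = 3.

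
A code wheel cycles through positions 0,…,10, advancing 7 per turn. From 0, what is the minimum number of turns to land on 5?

7

7⁻¹ ≡ 8 (mod 11) because 7·8 = 56 = 5·11 + 1.
Multiplying both sides by 8: x ≡ 8·5 = 40 ≡ 7 (mod 11).
Check: 7·7 = 49 = 4·11 + 5.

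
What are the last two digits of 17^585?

By repeated squaring mod 100: 17^1≡17, 17^2≡89, 17^4≡21, 17^8≡41, 17^16≡81, 17^32≡61, 17^64≡21, 17^128≡41, 17^256≡81, 17^512≡61.
Since 585 = 1 + 8 + 64 + 512 in binary, 17^585 ≡ 17·41·21·61 ≡ 57 (mod 100).

57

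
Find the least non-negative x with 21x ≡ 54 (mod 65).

21⁻¹ ≡ 31 (mod 65) because 21·31 = 651 = 10·65 + 1.
Multiplying both sides by 31: x ≡ 31·54 = 1674 ≡ 49 (mod 65).
Check: 21·49 = 1029 = 15·65 + 54.

49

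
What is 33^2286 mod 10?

The units digit of 33^n cycles with period 4: 3, 9, 7, 1, …
2286 leaves remainder 2 on division by 4, so 33^2286 ends in 9.

9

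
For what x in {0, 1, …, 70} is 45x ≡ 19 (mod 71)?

The inverse of 45 mod 71 is 30 (since 45·30 = 1350 ≡ 1).
So x ≡ 30·19 = 570 ≡ 2 (mod 71).

2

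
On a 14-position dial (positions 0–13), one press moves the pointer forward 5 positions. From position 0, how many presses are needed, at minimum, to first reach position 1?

14 = 2·5 + 4
5 = 1·4 + 1
4 = 4·1 + 0
Back-substituting gives 5·3 ≡ 1 (mod 14).

3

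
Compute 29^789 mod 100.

Square-and-reduce mod 100: 29^1≡29, 29^2≡41, 29^4≡81, 29^8≡61, 29^16≡21, 29^32≡41, 29^64≡81, 29^128≡61, 29^256≡21, 29^512≡41.
Since 789 = 1 + 4 + 16 + 256 + 512 in binary, 29^789 ≡ 29·81·21·21·41 ≡ 69 (mod 100).

69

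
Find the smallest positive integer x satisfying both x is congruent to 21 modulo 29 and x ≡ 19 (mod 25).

369

x ≡ 19 (mod 25) gives x ∈ {19, 44, 69, 94, 119, 144, 169, 194, …}.
The first of these with x mod 29 = 21 is 369.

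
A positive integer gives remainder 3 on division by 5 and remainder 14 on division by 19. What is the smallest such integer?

33

x ≡ 3 (mod 5) gives x ∈ {3, 8, 13, 18, 23, 28, 33}.
The first of these with x mod 19 = 14 is 33.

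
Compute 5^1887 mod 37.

29

Square-and-reduce mod 37: 5^1≡5, 5^2≡25, 5^4≡33, 5^8≡16, 5^16≡34, 5^32≡9, 5^64≡7, 5^128≡12, 5^256≡33, 5^512≡16, 5^1024≡34.
Since 1887 = 1 + 2 + 4 + 8 + 16 + 64 + 256 + 512 + 1024 in binary, 5^1887 ≡ 5·25·33·16·34·7·33·16·34 ≡ 29 (mod 37).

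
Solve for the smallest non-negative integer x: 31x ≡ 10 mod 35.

31⁻¹ ≡ 26 (mod 35) because 31·26 = 806 = 23·35 + 1.
Multiplying both sides by 26: x ≡ 26·10 = 260 ≡ 15 (mod 35).

15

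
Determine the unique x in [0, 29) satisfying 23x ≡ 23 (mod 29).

1

The inverse of 23 mod 29 is 24 (since 23·24 = 552 ≡ 1).
So x ≡ 24·23 = 552 ≡ 1 (mod 29).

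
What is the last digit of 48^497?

8

Powers of 8 mod 10 repeat with period 4: 8, 4, 2, 6.
497 leaves remainder 1 on division by 4, so 48^497 ends in 8.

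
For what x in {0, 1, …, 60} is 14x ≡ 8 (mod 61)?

14⁻¹ ≡ 48 (mod 61) because 14·48 = 672 = 11·61 + 1.
Multiplying both sides by 48: x ≡ 48·8 = 384 ≡ 18 (mod 61).

18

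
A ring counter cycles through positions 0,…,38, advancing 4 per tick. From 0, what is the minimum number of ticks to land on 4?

The inverse of 4 mod 39 is 10 (since 4·10 = 40 ≡ 1).
Multiplying both sides by 10: x ≡ 10·4 = 40 ≡ 1 (mod 39).

1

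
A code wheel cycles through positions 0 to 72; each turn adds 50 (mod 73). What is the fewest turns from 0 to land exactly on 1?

73 = 1·50 + 23
50 = 2·23 + 4
23 = 5·4 + 3
4 = 1·3 + 1
3 = 3·1 + 0
Back-substituting gives 50·19 ≡ 1 (mod 73).

19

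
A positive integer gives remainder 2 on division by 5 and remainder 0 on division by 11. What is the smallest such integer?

x ≡ 2 (mod 5) gives x ∈ {2, 7, 12, 17, 22}.
The first of these with x mod 11 = 0 is 22.

22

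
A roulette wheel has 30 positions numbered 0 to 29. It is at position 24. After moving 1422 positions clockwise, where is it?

6

Dividing 1422 by 30 gives quotient 47 and remainder 12.
(24 + 12) mod 30 = 6.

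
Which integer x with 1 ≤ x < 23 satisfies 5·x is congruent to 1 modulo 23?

23 = 4·5 + 3
5 = 1·3 + 2
3 = 1·2 + 1
2 = 2·1 + 0
Back-substituting gives 5·14 ≡ 1 (mod 23).

14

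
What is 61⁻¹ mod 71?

7

61·7 = 427 = 6·71 + 1, so 61⁻¹ ≡ 7 (mod 71).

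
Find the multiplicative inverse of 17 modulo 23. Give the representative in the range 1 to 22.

23 = 1·17 + 6
17 = 2·6 + 5
6 = 1·5 + 1
5 = 5·1 + 0
Back-substituting gives 17·19 ≡ 1 (mod 23).

19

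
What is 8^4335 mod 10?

2

Powers of 8 mod 10 repeat with period 4: 8, 4, 2, 6.
4335 leaves remainder 3 on division by 4, so 8^4335 ends in 2.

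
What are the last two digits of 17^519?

Square-and-reduce mod 100: 17^1≡17, 17^2≡89, 17^4≡21, 17^8≡41, 17^16≡81, 17^32≡61, 17^64≡21, 17^128≡41, 17^256≡81, 17^512≡61.
519 = 1 + 2 + 4 + 512, so 17^519 ≡ 17·89·21·61 ≡ 53 (mod 100).

53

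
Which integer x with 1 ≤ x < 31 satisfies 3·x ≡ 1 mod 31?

3·21 = 63 = 2·31 + 1, so 3⁻¹ ≡ 21 (mod 31).

21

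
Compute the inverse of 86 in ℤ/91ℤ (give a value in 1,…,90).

18

91 = 1·86 + 5
86 = 17·5 + 1
5 = 5·1 + 0
Back-substituting gives 86·18 ≡ 1 (mod 91).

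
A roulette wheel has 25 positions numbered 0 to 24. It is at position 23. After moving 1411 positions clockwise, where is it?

9

1411 = 56·25 + 11, so 1411 mod 25 = 11.
(23 + 11) mod 25 = 9.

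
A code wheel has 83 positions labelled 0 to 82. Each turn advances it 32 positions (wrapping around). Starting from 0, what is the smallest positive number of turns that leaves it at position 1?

13

83 = 2·32 + 19
32 = 1·19 + 13
19 = 1·13 + 6
13 = 2·6 + 1
6 = 6·1 + 0
Back-substituting gives 32·13 ≡ 1 (mod 83).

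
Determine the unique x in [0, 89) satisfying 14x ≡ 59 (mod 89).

36

14⁻¹ ≡ 70 (mod 89) because 14·70 = 980 = 11·89 + 1.
So x ≡ 70·59 = 4130 ≡ 36 (mod 89).
Check: 14·36 = 504 = 5·89 + 59.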